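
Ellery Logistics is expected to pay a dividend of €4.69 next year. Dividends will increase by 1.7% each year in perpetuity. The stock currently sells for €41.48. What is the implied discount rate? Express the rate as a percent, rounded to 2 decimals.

13.01%

Rearranging the constant-growth DDM: r = D₁/P₀ + g.
r = 4.6900 / 41.48 + 0.017 = 0.11307 + 0.017 = 0.13007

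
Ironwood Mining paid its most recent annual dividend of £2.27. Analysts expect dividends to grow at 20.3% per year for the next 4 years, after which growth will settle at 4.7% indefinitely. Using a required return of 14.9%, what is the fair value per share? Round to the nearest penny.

£38.20

Two-stage DDM. Project D₁…D_4 at 0.203, terminal growth 0.047, discount at r = 0.149.
D_1 = 2.7308
D_2 = 3.2852
D_3 = 3.9521
D_4 = 4.7543
Terminal value at t=4: TV = D_5/(r−g) = 4.9778/(0.149−0.047) = 48.8017
P₀ = 2.7308/(1+0.149)^1 + 3.2852/(1+0.149)^2 + 3.9521/(1+0.149)^3 + 4.7543/(1+0.149)^4 + 48.8017/(1+0.149)^4 = 38.1980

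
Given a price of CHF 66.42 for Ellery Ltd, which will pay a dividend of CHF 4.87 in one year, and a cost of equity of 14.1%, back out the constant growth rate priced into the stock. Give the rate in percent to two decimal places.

6.77%

From P₀ = D₁/(r − g), the implied growth is g = r − D₁/P₀.
g = 0.141 − 4.87/66.42 = 0.141 − 0.07332 = 0.06768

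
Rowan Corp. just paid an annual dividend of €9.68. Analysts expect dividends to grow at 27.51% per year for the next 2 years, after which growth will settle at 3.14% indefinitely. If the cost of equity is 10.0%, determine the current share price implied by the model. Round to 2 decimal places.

€219.79

Two-stage DDM. Project D₁…D_2 at 0.2751, terminal growth 0.0314, discount at r = 0.1.
D_1 = 12.3430
D_2 = 15.7385
Terminal value at t=2: TV = D_3/(r−g) = 16.2327/(0.1−0.0314) = 236.6284
P₀ = 12.3430/(1+0.1)^1 + 15.7385/(1+0.1)^2 + 236.6284/(1+0.1)^2 = 219.7886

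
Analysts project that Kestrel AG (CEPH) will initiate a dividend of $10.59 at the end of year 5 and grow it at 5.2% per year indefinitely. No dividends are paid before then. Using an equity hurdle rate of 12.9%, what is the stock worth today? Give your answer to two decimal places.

$84.65

Deferred-dividend DDM. At t=4 the remaining stream is a growing perpetuity with first payment D_5 = 10.59.
V_4 = D_5/(r−g) = 10.59/(0.129−0.052) = 137.5325
P₀ = V_4/(1+r)^4 = 137.5325/(1+0.129)^4 = 84.6505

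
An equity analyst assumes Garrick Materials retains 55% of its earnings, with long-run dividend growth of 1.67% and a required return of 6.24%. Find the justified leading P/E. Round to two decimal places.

9.85

Payout ratio b = 1 − 0.55 = 0.45.
Justified leading P/E = b/(r−g) = 0.45/(0.0624−0.0167) = 9.8468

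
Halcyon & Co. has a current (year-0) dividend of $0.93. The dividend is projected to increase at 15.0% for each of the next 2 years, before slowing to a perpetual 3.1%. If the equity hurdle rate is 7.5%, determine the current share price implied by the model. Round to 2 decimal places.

Two-stage DDM. Project D₁…D_2 at 0.15, terminal growth 0.031, discount at r = 0.075.
D_1 = 1.0695
D_2 = 1.2299
Terminal value at t=2: TV = D_3/(r−g) = 1.2681/(0.075−0.031) = 28.8194
P₀ = 1.0695/(1+0.075)^1 + 1.2299/(1+0.075)^2 + 28.8194/(1+0.075)^2 = 26.9975

$27.00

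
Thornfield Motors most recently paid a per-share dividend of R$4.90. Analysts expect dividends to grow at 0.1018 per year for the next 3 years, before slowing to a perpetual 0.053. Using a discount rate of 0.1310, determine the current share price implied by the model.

Two-stage DDM. Project D₁…D_3 at 0.1018, terminal growth 0.053, discount at r = 0.131.
D_1 = 5.3988
D_2 = 5.9484
D_3 = 6.5540
Terminal value at t=3: TV = D_4/(r−g) = 6.9013/(0.131−0.053) = 88.4786
P₀ = 5.3988/(1+0.131)^1 + 5.9484/(1+0.131)^2 + 6.5540/(1+0.131)^3 + 88.4786/(1+0.131)^3 = 75.1115

R$75.11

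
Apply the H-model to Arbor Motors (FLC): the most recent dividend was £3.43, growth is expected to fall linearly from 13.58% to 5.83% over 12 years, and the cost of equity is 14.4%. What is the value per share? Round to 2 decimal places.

£60.97

H-model: P₀ = D₀[(1+g_L) + H(g_S−g_L)]/(r−g_L), with H = 12/2 = 6.
P₀ = 3.43 × [(1+0.0583) + 6×(0.1358−0.0583)] / (0.144−0.0583)
   = 3.43 × 1.5233 / 0.0857 = 60.9675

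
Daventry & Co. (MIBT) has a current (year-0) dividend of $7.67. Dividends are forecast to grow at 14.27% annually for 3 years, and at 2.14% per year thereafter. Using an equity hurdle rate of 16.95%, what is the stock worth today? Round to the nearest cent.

$71.32

Two-stage DDM. Project D₁…D_3 at 0.1427, terminal growth 0.0214, discount at r = 0.1695.
D_1 = 8.7645
D_2 = 10.0152
D_3 = 11.4444
Terminal value at t=3: TV = D_4/(r−g) = 11.6893/(0.1695−0.0214) = 78.9283
P₀ = 8.7645/(1+0.1695)^1 + 10.0152/(1+0.1695)^2 + 11.4444/(1+0.1695)^3 + 78.9283/(1+0.1695)^3 = 71.3152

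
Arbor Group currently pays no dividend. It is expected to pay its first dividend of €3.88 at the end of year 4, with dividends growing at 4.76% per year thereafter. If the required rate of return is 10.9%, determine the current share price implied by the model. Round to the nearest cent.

€46.33

Deferred-dividend DDM. At t=3 the remaining stream is a growing perpetuity with first payment D_4 = 3.88.
V_3 = D_4/(r−g) = 3.88/(0.109−0.0476) = 63.1922
P₀ = V_3/(1+r)^3 = 63.1922/(1+0.109)^3 = 46.3307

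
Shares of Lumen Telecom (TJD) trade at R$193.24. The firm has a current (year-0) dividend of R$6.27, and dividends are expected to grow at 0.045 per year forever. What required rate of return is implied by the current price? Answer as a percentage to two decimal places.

Rearranging the constant-growth DDM: r = D₁/P₀ + g.
D₁ = 6.27 × (1 + 0.045) = 6.5521.
r = 6.5521 / 193.24 + 0.045 = 0.03391 + 0.045 = 0.07891

7.89%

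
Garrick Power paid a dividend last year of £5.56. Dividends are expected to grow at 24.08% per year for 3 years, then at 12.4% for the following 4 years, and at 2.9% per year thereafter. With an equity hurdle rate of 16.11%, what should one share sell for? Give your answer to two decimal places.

Three-stage DDM. Project D₁…D_7; terminal Gordon value at t=7 with g = 0.029; discount at r = 0.1611.
D_1 = 6.8988
D_2 = 8.5601
D_3 = 10.6214
D_4 = 11.9384
D_5 = 13.4188
D_6 = 15.0827
D_7 = 16.9530
TV_7 = 17.4446/(0.1611−0.029) = 132.0559
P₀ = Σ Dₜ/(1+r)ᵗ + TV_7/(1+r)^7 = 90.5342

£90.53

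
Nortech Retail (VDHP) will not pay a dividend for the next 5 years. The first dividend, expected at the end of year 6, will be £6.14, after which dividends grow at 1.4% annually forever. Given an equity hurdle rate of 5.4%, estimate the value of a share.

£118.01

Deferred-dividend DDM. At t=5 the remaining stream is a growing perpetuity with first payment D_6 = 6.14.
V_5 = D_6/(r−g) = 6.14/(0.054−0.014) = 153.5000
P₀ = V_5/(1+r)^5 = 153.5000/(1+0.054)^5 = 118.0063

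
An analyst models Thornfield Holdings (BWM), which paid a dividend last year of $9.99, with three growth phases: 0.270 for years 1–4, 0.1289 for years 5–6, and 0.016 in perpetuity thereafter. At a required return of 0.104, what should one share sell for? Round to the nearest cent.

Three-stage DDM. Project D₁…D_6; terminal Gordon value at t=6 with g = 0.016; discount at r = 0.104.
D_1 = 12.6873
D_2 = 16.1129
D_3 = 20.4633
D_4 = 25.9884
D_5 = 29.3384
D_6 = 33.1201
TV_6 = 33.6500/(0.104−0.016) = 382.3863
P₀ = Σ Dₜ/(1+r)ᵗ + TV_6/(1+r)^6 = 304.7937

$304.79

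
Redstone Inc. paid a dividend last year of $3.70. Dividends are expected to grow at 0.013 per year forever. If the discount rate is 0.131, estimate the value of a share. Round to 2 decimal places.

$31.76

Gordon growth model: P₀ = D₁/(r − g). D₁ = 3.70 × (1 + 0.013) = 3.7481.
P₀ = 3.7481 / (0.131 − 0.013) = 3.7481 / 0.118 = 31.7636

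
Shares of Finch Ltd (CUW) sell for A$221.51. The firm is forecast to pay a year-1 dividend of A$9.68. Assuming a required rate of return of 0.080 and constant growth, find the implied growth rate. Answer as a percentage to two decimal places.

From P₀ = D₁/(r − g), the implied growth is g = r − D₁/P₀.
g = 0.08 − 9.68/221.51 = 0.08 − 0.04370 = 0.03630

3.63%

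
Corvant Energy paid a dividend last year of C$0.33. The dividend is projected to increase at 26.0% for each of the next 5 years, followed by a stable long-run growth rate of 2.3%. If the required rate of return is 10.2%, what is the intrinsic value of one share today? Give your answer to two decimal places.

Two-stage DDM. Project D₁…D_5 at 0.26, terminal growth 0.023, discount at r = 0.102.
D_1 = 0.4158
D_2 = 0.5239
D_3 = 0.6601
D_4 = 0.8318
D_5 = 1.0480
Terminal value at t=5: TV = D_6/(r−g) = 1.0721/(0.102−0.023) = 13.5711
P₀ = 0.4158/(1+0.102)^1 + 0.5239/(1+0.102)^2 + 0.6601/(1+0.102)^3 + 0.8318/(1+0.102)^4 + 1.0480/(1+0.102)^5 + 13.5711/(1+0.102)^5 = 10.8612

C$10.86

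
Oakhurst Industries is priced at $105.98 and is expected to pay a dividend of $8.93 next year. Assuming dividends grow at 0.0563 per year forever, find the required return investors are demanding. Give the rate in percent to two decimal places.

Rearranging the constant-growth DDM: r = D₁/P₀ + g.
r = 8.9300 / 105.98 + 0.0563 = 0.08426 + 0.0563 = 0.14056

14.06%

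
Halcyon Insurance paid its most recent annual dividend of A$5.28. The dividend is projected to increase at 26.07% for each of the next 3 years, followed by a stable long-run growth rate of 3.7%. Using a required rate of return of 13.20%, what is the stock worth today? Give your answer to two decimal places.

A$99.34

Two-stage DDM. Project D₁…D_3 at 0.2607, terminal growth 0.037, discount at r = 0.132.
D_1 = 6.6565
D_2 = 8.3918
D_3 = 10.5796
Terminal value at t=3: TV = D_4/(r−g) = 10.9710/(0.132−0.037) = 115.4847
P₀ = 6.6565/(1+0.132)^1 + 8.3918/(1+0.132)^2 + 10.5796/(1+0.132)^3 + 115.4847/(1+0.132)^3 = 99.3357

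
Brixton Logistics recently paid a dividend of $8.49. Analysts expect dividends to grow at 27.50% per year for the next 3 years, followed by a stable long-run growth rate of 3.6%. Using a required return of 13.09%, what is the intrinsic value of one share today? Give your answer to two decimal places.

Two-stage DDM. Project D₁…D_3 at 0.275, terminal growth 0.036, discount at r = 0.1309.
D_1 = 10.8247
D_2 = 13.8016
D_3 = 17.5970
Terminal value at t=3: TV = D_4/(r−g) = 18.2305/(0.1309−0.036) = 192.1020
P₀ = 10.8247/(1+0.1309)^1 + 13.8016/(1+0.1309)^2 + 17.5970/(1+0.1309)^3 + 192.1020/(1+0.1309)^3 = 165.3484

$165.35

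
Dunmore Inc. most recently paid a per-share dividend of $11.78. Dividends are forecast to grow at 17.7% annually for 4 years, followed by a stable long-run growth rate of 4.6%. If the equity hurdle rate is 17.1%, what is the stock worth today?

$148.34

Two-stage DDM. Project D₁…D_4 at 0.177, terminal growth 0.046, discount at r = 0.171.
D_1 = 13.8651
D_2 = 16.3192
D_3 = 19.2077
D_4 = 22.6074
Terminal value at t=4: TV = D_5/(r−g) = 23.6474/(0.171−0.046) = 189.1790
P₀ = 13.8651/(1+0.171)^1 + 16.3192/(1+0.171)^2 + 19.2077/(1+0.171)^3 + 22.6074/(1+0.171)^4 + 189.1790/(1+0.171)^4 = 148.3376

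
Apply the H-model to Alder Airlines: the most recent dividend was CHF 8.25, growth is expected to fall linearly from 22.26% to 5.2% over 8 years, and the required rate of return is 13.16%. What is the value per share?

H-model: P₀ = D₀[(1+g_L) + H(g_S−g_L)]/(r−g_L), with H = 8/2 = 4.
P₀ = 8.25 × [(1+0.052) + 4×(0.2226−0.052)] / (0.1316−0.052)
   = 8.25 × 1.7344 / 0.0796 = 179.7588

CHF 179.76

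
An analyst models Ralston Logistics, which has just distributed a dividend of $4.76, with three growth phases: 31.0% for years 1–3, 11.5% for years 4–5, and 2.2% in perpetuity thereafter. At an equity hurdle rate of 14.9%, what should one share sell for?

Three-stage DDM. Project D₁…D_5; terminal Gordon value at t=5 with g = 0.022; discount at r = 0.149.
D_1 = 6.2356
D_2 = 8.1686
D_3 = 10.7009
D_4 = 11.9315
D_5 = 13.3036
TV_5 = 13.5963/(0.149−0.022) = 107.0577
P₀ = Σ Dₜ/(1+r)ᵗ + TV_5/(1+r)^5 = 85.6162

$85.62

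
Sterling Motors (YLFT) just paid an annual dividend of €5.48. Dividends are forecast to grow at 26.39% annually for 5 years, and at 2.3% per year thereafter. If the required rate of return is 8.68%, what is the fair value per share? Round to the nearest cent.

Two-stage DDM. Project D₁…D_5 at 0.2639, terminal growth 0.023, discount at r = 0.0868.
D_1 = 6.9262
D_2 = 8.7540
D_3 = 11.0642
D_4 = 13.9840
D_5 = 17.6744
Terminal value at t=5: TV = D_6/(r−g) = 18.0809/(0.0868−0.023) = 283.3995
P₀ = 6.9262/(1+0.0868)^1 + 8.7540/(1+0.0868)^2 + 11.0642/(1+0.0868)^3 + 13.9840/(1+0.0868)^4 + 17.6744/(1+0.0868)^5 + 283.3995/(1+0.0868)^5 = 231.0027

€231.00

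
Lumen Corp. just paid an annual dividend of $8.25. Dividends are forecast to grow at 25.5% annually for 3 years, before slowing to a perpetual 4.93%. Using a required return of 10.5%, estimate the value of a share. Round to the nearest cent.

Two-stage DDM. Project D₁…D_3 at 0.255, terminal growth 0.0493, discount at r = 0.105.
D_1 = 10.3537
D_2 = 12.9940
D_3 = 16.3074
Terminal value at t=3: TV = D_4/(r−g) = 17.1114/(0.105−0.0493) = 307.2059
P₀ = 10.3537/(1+0.105)^1 + 12.9940/(1+0.105)^2 + 16.3074/(1+0.105)^3 + 307.2059/(1+0.105)^3 = 259.7876

$259.79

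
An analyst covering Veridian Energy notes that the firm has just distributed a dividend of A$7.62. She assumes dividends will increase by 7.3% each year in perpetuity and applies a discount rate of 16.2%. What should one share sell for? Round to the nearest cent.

A$91.87

Gordon growth model: P₀ = D₁/(r − g). D₁ = 7.62 × (1 + 0.073) = 8.1763.
P₀ = 8.1763 / (0.162 − 0.073) = 8.1763 / 0.089 = 91.8681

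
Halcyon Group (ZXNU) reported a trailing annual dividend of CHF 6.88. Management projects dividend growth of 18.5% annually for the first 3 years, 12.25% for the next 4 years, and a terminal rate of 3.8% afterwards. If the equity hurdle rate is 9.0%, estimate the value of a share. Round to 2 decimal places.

Three-stage DDM. Project D₁…D_7; terminal Gordon value at t=7 with g = 0.038; discount at r = 0.09.
D_1 = 8.1528
D_2 = 9.6611
D_3 = 11.4484
D_4 = 12.8508
D_5 = 14.4250
D_6 = 16.1921
D_7 = 18.1756
TV_7 = 18.8663/(0.09−0.038) = 362.8130
P₀ = Σ Dₜ/(1+r)ᵗ + TV_7/(1+r)^7 = 260.9991

CHF 261.00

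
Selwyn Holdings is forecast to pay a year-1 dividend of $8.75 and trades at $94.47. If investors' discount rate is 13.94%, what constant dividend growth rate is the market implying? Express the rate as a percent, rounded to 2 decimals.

From P₀ = D₁/(r − g), the implied growth is g = r − D₁/P₀.
g = 0.1394 − 8.75/94.47 = 0.1394 − 0.09262 = 0.04678

4.68%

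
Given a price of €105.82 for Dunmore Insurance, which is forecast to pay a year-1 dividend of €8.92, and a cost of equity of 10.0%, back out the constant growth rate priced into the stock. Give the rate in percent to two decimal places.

1.57%

From P₀ = D₁/(r − g), the implied growth is g = r − D₁/P₀.
g = 0.1 − 8.92/105.82 = 0.1 − 0.08429 = 0.01571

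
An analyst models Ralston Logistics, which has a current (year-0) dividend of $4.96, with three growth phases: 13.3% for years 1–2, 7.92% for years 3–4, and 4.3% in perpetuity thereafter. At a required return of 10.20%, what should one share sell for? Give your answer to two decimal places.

$109.39

Three-stage DDM. Project D₁…D_4; terminal Gordon value at t=4 with g = 0.043; discount at r = 0.102.
D_1 = 5.6197
D_2 = 6.3671
D_3 = 6.8714
D_4 = 7.4156
TV_4 = 7.7345/(0.102−0.043) = 131.0924
P₀ = Σ Dₜ/(1+r)ᵗ + TV_4/(1+r)^4 = 109.3950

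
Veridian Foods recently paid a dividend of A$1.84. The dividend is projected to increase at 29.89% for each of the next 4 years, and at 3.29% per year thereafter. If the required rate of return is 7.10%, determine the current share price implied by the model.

Two-stage DDM. Project D₁…D_4 at 0.2989, terminal growth 0.0329, discount at r = 0.071.
D_1 = 2.3900
D_2 = 3.1043
D_3 = 4.0322
D_4 = 5.2375
Terminal value at t=4: TV = D_5/(r−g) = 5.4098/(0.071−0.0329) = 141.9888
P₀ = 2.3900/(1+0.071)^1 + 3.1043/(1+0.071)^2 + 4.0322/(1+0.071)^3 + 5.2375/(1+0.071)^4 + 141.9888/(1+0.071)^4 = 120.1195

A$120.12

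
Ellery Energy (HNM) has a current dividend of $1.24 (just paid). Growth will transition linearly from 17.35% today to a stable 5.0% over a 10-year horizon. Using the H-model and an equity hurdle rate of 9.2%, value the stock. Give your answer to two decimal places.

$49.23

H-model: P₀ = D₀[(1+g_L) + H(g_S−g_L)]/(r−g_L), with H = 10/2 = 5.
P₀ = 1.24 × [(1+0.05) + 5×(0.1735−0.05)] / (0.092−0.05)
   = 1.24 × 1.6675 / 0.042 = 49.2310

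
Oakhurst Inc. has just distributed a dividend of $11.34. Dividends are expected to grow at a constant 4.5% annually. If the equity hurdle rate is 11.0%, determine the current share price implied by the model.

Gordon growth model: P₀ = D₁/(r − g). D₁ = 11.34 × (1 + 0.045) = 11.8503.
P₀ = 11.8503 / (0.11 − 0.045) = 11.8503 / 0.065 = 182.3123

$182.31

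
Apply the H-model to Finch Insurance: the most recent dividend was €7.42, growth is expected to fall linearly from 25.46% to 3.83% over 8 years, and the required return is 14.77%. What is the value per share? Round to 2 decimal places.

H-model: P₀ = D₀[(1+g_L) + H(g_S−g_L)]/(r−g_L), with H = 8/2 = 4.
P₀ = 7.42 × [(1+0.0383) + 4×(0.2546−0.0383)] / (0.1477−0.0383)
   = 7.42 × 1.9035 / 0.1094 = 129.1039

€129.10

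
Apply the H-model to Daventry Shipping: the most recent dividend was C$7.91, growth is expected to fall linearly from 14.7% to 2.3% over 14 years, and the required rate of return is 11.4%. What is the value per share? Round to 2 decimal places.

H-model: P₀ = D₀[(1+g_L) + H(g_S−g_L)]/(r−g_L), with H = 14/2 = 7.
P₀ = 7.91 × [(1+0.023) + 7×(0.147−0.023)] / (0.114−0.023)
   = 7.91 × 1.8910 / 0.091 = 164.3715

C$164.37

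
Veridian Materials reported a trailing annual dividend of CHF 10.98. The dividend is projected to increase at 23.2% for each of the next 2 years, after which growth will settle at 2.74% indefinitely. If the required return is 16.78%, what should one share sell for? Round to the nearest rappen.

CHF 113.23

Two-stage DDM. Project D₁…D_2 at 0.232, terminal growth 0.0274, discount at r = 0.1678.
D_1 = 13.5274
D_2 = 16.6657
Terminal value at t=2: TV = D_3/(r−g) = 17.1223/(0.1678−0.0274) = 121.9540
P₀ = 13.5274/(1+0.1678)^1 + 16.6657/(1+0.1678)^2 + 121.9540/(1+0.1678)^2 = 113.2291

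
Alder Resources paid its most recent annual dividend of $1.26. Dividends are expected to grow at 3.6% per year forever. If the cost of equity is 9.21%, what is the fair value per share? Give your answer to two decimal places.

Gordon growth model: P₀ = D₁/(r − g). D₁ = 1.26 × (1 + 0.036) = 1.3054.
P₀ = 1.3054 / (0.0921 − 0.036) = 1.3054 / 0.0561 = 23.2684

$23.27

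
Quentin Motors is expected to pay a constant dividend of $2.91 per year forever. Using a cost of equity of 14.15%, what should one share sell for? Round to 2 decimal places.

Zero-growth DDM (perpetuity): P₀ = D/r = 2.91 / 0.1415 = 20.5654

$20.57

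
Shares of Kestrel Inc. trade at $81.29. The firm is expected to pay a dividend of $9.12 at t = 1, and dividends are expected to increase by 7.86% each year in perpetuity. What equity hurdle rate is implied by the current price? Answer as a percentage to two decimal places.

Rearranging the constant-growth DDM: r = D₁/P₀ + g.
r = 9.1200 / 81.29 + 0.0786 = 0.11219 + 0.0786 = 0.19079

19.08%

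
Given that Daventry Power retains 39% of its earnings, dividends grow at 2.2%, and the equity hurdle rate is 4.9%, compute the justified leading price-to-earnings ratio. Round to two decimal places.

22.59

Payout ratio b = 1 − 0.39 = 0.61.
Justified leading P/E = b/(r−g) = 0.61/(0.049−0.022) = 22.5926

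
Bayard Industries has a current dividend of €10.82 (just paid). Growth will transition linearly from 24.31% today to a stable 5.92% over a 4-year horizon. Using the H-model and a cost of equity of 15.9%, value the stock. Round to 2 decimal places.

€154.71

H-model: P₀ = D₀[(1+g_L) + H(g_S−g_L)]/(r−g_L), with H = 4/2 = 2.
P₀ = 10.82 × [(1+0.0592) + 2×(0.2431−0.0592)] / (0.159−0.0592)
   = 10.82 × 1.4270 / 0.0998 = 154.7108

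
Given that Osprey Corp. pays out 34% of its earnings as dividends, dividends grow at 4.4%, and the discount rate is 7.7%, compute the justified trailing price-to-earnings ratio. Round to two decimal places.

Justified trailing P/E = b(1+g)/(r−g) = 0.34×(1+0.044)/(0.077−0.044) = 10.7564

10.76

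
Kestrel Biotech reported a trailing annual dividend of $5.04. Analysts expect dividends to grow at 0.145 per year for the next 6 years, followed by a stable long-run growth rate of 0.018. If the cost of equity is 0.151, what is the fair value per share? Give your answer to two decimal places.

$67.08

Two-stage DDM. Project D₁…D_6 at 0.145, terminal growth 0.018, discount at r = 0.151.
D_1 = 5.7708
D_2 = 6.6076
D_3 = 7.5657
D_4 = 8.6627
D_5 = 9.9188
D_6 = 11.3570
Terminal value at t=6: TV = D_7/(r−g) = 11.5614/(0.151−0.018) = 86.9280
P₀ = 5.7708/(1+0.151)^1 + 6.6076/(1+0.151)^2 + 7.5657/(1+0.151)^3 + 8.6627/(1+0.151)^4 + 9.9188/(1+0.151)^5 + 11.3570/(1+0.151)^6 + 86.9280/(1+0.151)^6 = 67.0789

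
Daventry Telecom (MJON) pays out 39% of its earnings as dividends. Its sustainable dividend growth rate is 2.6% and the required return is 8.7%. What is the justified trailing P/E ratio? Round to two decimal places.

Justified trailing P/E = b(1+g)/(r−g) = 0.39×(1+0.026)/(0.087−0.026) = 6.5597

6.56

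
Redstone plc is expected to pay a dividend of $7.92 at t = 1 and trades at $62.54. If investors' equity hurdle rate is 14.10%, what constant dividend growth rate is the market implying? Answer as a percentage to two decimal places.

1.44%

From P₀ = D₁/(r − g), the implied growth is g = r − D₁/P₀.
g = 0.141 − 7.92/62.54 = 0.141 − 0.12664 = 0.01436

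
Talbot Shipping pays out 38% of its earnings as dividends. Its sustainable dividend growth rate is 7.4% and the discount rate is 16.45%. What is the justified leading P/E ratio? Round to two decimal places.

4.20

Justified leading P/E = b/(r−g) = 0.38/(0.1645−0.074) = 4.1989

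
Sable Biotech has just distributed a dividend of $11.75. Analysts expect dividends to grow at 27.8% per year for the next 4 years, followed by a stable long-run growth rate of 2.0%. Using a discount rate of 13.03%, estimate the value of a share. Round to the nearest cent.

$242.08

Two-stage DDM. Project D₁…D_4 at 0.278, terminal growth 0.02, discount at r = 0.1303.
D_1 = 15.0165
D_2 = 19.1911
D_3 = 24.5262
D_4 = 31.3445
Terminal value at t=4: TV = D_5/(r−g) = 31.9714/(0.1303−0.02) = 289.8584
P₀ = 15.0165/(1+0.1303)^1 + 19.1911/(1+0.1303)^2 + 24.5262/(1+0.1303)^3 + 31.3445/(1+0.1303)^4 + 289.8584/(1+0.1303)^4 = 242.0819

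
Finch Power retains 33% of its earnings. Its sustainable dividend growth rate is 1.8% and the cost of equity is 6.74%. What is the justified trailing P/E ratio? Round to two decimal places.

13.81

Payout ratio b = 1 − 0.33 = 0.67.
Justified trailing P/E = b(1+g)/(r−g) = 0.67×(1+0.018)/(0.0674−0.018) = 13.8069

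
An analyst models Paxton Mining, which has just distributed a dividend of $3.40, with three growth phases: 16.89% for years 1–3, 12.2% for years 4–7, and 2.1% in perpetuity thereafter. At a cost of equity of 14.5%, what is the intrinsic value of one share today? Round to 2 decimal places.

$51.85

Three-stage DDM. Project D₁…D_7; terminal Gordon value at t=7 with g = 0.021; discount at r = 0.145.
D_1 = 3.9743
D_2 = 4.6455
D_3 = 5.4301
D_4 = 6.0926
D_5 = 6.8359
D_6 = 7.6699
D_7 = 8.6056
TV_7 = 8.7863/(0.145−0.021) = 70.8576
P₀ = Σ Dₜ/(1+r)ᵗ + TV_7/(1+r)^7 = 51.8521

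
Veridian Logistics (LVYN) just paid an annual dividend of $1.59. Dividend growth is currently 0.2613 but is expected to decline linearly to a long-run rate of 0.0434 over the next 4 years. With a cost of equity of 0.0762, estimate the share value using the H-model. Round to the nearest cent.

H-model: P₀ = D₀[(1+g_L) + H(g_S−g_L)]/(r−g_L), with H = 4/2 = 2.
P₀ = 1.59 × [(1+0.0434) + 2×(0.2613−0.0434)] / (0.0762−0.0434)
   = 1.59 × 1.4792 / 0.0328 = 71.7051

$71.71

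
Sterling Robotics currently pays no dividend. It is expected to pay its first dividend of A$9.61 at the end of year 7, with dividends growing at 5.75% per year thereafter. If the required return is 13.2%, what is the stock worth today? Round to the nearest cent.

Deferred-dividend DDM. At t=6 the remaining stream is a growing perpetuity with first payment D_7 = 9.61.
V_6 = D_7/(r−g) = 9.61/(0.132−0.0575) = 128.9933
P₀ = V_6/(1+r)^6 = 128.9933/(1+0.132)^6 = 61.3040

A$61.30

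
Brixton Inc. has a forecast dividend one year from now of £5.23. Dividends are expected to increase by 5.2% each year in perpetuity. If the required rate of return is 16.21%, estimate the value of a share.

Gordon growth model: P₀ = D₁/(r − g), with D₁ = 5.23 given directly.
P₀ = 5.2300 / (0.1621 − 0.052) = 5.2300 / 0.1101 = 47.5023

£47.50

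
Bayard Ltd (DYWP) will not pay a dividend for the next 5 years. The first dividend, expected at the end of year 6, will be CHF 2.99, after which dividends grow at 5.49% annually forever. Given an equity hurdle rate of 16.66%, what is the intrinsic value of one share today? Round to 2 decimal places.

Deferred-dividend DDM. At t=5 the remaining stream is a growing perpetuity with first payment D_6 = 2.99.
V_5 = D_6/(r−g) = 2.99/(0.1666−0.0549) = 26.7681
P₀ = V_5/(1+r)^5 = 26.7681/(1+0.1666)^5 = 12.3882

CHF 12.39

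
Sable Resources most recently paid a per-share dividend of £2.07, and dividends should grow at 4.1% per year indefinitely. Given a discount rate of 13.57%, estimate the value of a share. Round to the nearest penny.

Gordon growth model: P₀ = D₁/(r − g). D₁ = 2.07 × (1 + 0.041) = 2.1549.
P₀ = 2.1549 / (0.1357 − 0.041) = 2.1549 / 0.0947 = 22.7547

£22.75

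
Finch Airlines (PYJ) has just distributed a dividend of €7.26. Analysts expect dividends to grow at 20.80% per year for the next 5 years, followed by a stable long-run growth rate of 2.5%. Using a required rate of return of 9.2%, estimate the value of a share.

€233.64

Two-stage DDM. Project D₁…D_5 at 0.208, terminal growth 0.025, discount at r = 0.092.
D_1 = 8.7701
D_2 = 10.5943
D_3 = 12.7979
D_4 = 15.4598
D_5 = 18.6755
Terminal value at t=5: TV = D_6/(r−g) = 19.1423/(0.092−0.025) = 285.7067
P₀ = 8.7701/(1+0.092)^1 + 10.5943/(1+0.092)^2 + 12.7979/(1+0.092)^3 + 15.4598/(1+0.092)^4 + 18.6755/(1+0.092)^5 + 285.7067/(1+0.092)^5 = 233.6383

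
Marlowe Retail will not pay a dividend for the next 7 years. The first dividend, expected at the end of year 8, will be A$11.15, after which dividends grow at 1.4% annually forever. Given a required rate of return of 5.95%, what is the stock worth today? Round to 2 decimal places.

A$163.51

Deferred-dividend DDM. At t=7 the remaining stream is a growing perpetuity with first payment D_8 = 11.15.
V_7 = D_8/(r−g) = 11.15/(0.0595−0.014) = 245.0549
P₀ = V_7/(1+r)^7 = 245.0549/(1+0.0595)^7 = 163.5147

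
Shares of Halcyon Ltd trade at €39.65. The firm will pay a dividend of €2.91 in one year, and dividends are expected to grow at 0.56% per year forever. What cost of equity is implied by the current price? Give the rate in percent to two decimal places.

7.90%

Rearranging the constant-growth DDM: r = D₁/P₀ + g.
r = 2.9100 / 39.65 + 0.0056 = 0.07339 + 0.0056 = 0.07899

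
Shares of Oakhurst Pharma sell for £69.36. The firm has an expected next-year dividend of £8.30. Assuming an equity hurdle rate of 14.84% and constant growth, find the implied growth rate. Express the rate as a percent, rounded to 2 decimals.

From P₀ = D₁/(r − g), the implied growth is g = r − D₁/P₀.
g = 0.1484 − 8.30/69.36 = 0.1484 − 0.11967 = 0.02873

2.87%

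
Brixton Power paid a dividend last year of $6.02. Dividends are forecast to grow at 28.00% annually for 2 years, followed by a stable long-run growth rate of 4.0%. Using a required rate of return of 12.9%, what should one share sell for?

Two-stage DDM. Project D₁…D_2 at 0.28, terminal growth 0.04, discount at r = 0.129.
D_1 = 7.7056
D_2 = 9.8632
Terminal value at t=2: TV = D_3/(r−g) = 10.2577/(0.129−0.04) = 115.2550
P₀ = 7.7056/(1+0.129)^1 + 9.8632/(1+0.129)^2 + 115.2550/(1+0.129)^2 = 104.9847

$104.98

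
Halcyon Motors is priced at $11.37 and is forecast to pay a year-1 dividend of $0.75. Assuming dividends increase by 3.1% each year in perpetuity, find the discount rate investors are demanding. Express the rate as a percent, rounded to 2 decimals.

9.70%

Rearranging the constant-growth DDM: r = D₁/P₀ + g.
r = 0.7500 / 11.37 + 0.031 = 0.06596 + 0.031 = 0.09696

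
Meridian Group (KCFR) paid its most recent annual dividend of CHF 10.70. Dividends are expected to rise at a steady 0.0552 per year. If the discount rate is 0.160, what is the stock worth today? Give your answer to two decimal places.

CHF 107.74

Gordon growth model: P₀ = D₁/(r − g). D₁ = 10.70 × (1 + 0.0552) = 11.2906.
P₀ = 11.2906 / (0.16 − 0.0552) = 11.2906 / 0.1048 = 107.7351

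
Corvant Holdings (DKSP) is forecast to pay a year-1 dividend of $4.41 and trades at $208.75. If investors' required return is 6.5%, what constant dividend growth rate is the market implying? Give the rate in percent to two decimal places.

From P₀ = D₁/(r − g), the implied growth is g = r − D₁/P₀.
g = 0.065 − 4.41/208.75 = 0.065 − 0.02113 = 0.04387

4.39%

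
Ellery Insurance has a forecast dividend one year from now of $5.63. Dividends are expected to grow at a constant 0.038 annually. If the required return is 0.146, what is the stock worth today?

Gordon growth model: P₀ = D₁/(r − g), with D₁ = 5.63 given directly.
P₀ = 5.6300 / (0.146 − 0.038) = 5.6300 / 0.108 = 52.1296

$52.13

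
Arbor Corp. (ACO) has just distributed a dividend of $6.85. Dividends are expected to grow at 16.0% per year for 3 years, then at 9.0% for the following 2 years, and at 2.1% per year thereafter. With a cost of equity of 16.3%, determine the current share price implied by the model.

$75.71

Three-stage DDM. Project D₁…D_5; terminal Gordon value at t=5 with g = 0.021; discount at r = 0.163.
D_1 = 7.9460
D_2 = 9.2174
D_3 = 10.6921
D_4 = 11.6544
D_5 = 12.7033
TV_5 = 12.9701/(0.163−0.021) = 91.3387
P₀ = Σ Dₜ/(1+r)ᵗ + TV_5/(1+r)^5 = 75.7148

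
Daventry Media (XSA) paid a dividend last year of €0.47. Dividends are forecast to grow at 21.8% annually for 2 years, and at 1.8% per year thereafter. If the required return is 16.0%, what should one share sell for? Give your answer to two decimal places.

€4.73

Two-stage DDM. Project D₁…D_2 at 0.218, terminal growth 0.018, discount at r = 0.16.
D_1 = 0.5725
D_2 = 0.6973
Terminal value at t=2: TV = D_3/(r−g) = 0.7098/(0.16−0.018) = 4.9986
P₀ = 0.5725/(1+0.16)^1 + 0.6973/(1+0.16)^2 + 4.9986/(1+0.16)^2 = 4.7265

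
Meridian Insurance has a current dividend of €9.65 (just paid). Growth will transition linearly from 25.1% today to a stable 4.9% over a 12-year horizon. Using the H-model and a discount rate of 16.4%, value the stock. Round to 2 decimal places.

€189.73

H-model: P₀ = D₀[(1+g_L) + H(g_S−g_L)]/(r−g_L), with H = 12/2 = 6.
P₀ = 9.65 × [(1+0.049) + 6×(0.251−0.049)] / (0.164−0.049)
   = 9.65 × 2.2610 / 0.115 = 189.7274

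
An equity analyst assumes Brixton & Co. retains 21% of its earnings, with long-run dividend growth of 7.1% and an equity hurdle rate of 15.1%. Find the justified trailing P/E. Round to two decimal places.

Payout ratio b = 1 − 0.21 = 0.79.
Justified trailing P/E = b(1+g)/(r−g) = 0.79×(1+0.071)/(0.151−0.071) = 10.5761

10.58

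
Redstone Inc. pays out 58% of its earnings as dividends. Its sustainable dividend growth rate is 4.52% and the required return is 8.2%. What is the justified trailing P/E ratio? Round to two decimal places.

16.47

Justified trailing P/E = b(1+g)/(r−g) = 0.58×(1+0.0452)/(0.082−0.0452) = 16.4733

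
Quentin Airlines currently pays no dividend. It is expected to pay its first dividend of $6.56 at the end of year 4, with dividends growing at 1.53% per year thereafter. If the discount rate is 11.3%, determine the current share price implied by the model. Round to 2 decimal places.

Deferred-dividend DDM. At t=3 the remaining stream is a growing perpetuity with first payment D_4 = 6.56.
V_3 = D_4/(r−g) = 6.56/(0.113−0.0153) = 67.1443
P₀ = V_3/(1+r)^3 = 67.1443/(1+0.113)^3 = 48.6994

$48.70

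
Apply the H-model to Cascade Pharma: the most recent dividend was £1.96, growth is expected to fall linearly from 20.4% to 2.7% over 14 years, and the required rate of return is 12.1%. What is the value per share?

£47.25

H-model: P₀ = D₀[(1+g_L) + H(g_S−g_L)]/(r−g_L), with H = 14/2 = 7.
P₀ = 1.96 × [(1+0.027) + 7×(0.204−0.027)] / (0.121−0.027)
   = 1.96 × 2.2660 / 0.094 = 47.2485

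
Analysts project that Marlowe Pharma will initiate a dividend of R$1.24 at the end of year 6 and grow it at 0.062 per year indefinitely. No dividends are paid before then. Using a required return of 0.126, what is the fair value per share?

R$10.70

Deferred-dividend DDM. At t=5 the remaining stream is a growing perpetuity with first payment D_6 = 1.24.
V_5 = D_6/(r−g) = 1.24/(0.126−0.062) = 19.3750
P₀ = V_5/(1+r)^5 = 19.3750/(1+0.126)^5 = 10.7041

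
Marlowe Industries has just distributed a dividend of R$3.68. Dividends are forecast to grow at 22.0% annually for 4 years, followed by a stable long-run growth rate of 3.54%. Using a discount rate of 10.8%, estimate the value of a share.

R$95.98

Two-stage DDM. Project D₁…D_4 at 0.22, terminal growth 0.0354, discount at r = 0.108.
D_1 = 4.4896
D_2 = 5.4773
D_3 = 6.6823
D_4 = 8.1524
Terminal value at t=4: TV = D_5/(r−g) = 8.4410/(0.108−0.0354) = 116.2676
P₀ = 4.4896/(1+0.108)^1 + 5.4773/(1+0.108)^2 + 6.6823/(1+0.108)^3 + 8.1524/(1+0.108)^4 + 116.2676/(1+0.108)^4 = 95.9788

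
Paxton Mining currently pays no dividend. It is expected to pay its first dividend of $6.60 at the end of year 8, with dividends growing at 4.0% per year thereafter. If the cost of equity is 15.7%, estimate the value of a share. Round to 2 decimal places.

$20.32

Deferred-dividend DDM. At t=7 the remaining stream is a growing perpetuity with first payment D_8 = 6.60.
V_7 = D_8/(r−g) = 6.60/(0.157−0.04) = 56.4103
P₀ = V_7/(1+r)^7 = 56.4103/(1+0.157)^7 = 20.3247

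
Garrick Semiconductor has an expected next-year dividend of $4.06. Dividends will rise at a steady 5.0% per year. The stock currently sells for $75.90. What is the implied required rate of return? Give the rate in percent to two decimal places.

10.35%

Rearranging the constant-growth DDM: r = D₁/P₀ + g.
r = 4.0600 / 75.90 + 0.05 = 0.05349 + 0.05 = 0.10349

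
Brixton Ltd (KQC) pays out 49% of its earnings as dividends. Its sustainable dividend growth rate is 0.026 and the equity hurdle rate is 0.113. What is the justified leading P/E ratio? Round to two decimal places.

Justified leading P/E = b/(r−g) = 0.49/(0.113−0.026) = 5.6322

5.63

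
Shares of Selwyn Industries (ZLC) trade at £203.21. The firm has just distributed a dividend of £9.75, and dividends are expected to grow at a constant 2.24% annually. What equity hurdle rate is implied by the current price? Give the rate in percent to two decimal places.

Rearranging the constant-growth DDM: r = D₁/P₀ + g.
D₁ = 9.75 × (1 + 0.0224) = 9.9684.
r = 9.9684 / 203.21 + 0.0224 = 0.04905 + 0.0224 = 0.07145

7.15%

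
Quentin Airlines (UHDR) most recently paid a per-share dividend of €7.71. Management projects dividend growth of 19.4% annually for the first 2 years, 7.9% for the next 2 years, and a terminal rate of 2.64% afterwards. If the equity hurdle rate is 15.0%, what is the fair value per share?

€92.19

Three-stage DDM. Project D₁…D_4; terminal Gordon value at t=4 with g = 0.0264; discount at r = 0.15.
D_1 = 9.2057
D_2 = 10.9917
D_3 = 11.8600
D_4 = 12.7969
TV_4 = 13.1348/(0.15−0.0264) = 106.2684
P₀ = Σ Dₜ/(1+r)ᵗ + TV_4/(1+r)^4 = 92.1904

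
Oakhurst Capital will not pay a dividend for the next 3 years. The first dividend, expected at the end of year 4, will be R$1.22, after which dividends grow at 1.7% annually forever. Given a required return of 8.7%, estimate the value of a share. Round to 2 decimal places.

R$13.57

Deferred-dividend DDM. At t=3 the remaining stream is a growing perpetuity with first payment D_4 = 1.22.
V_3 = D_4/(r−g) = 1.22/(0.087−0.017) = 17.4286
P₀ = V_3/(1+r)^3 = 17.4286/(1+0.087)^3 = 13.5698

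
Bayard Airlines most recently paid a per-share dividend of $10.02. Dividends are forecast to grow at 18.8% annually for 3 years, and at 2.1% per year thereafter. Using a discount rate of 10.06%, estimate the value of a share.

Two-stage DDM. Project D₁…D_3 at 0.188, terminal growth 0.021, discount at r = 0.1006.
D_1 = 11.9038
D_2 = 14.1417
D_3 = 16.8003
Terminal value at t=3: TV = D_4/(r−g) = 17.1531/(0.1006−0.021) = 215.4913
P₀ = 11.9038/(1+0.1006)^1 + 14.1417/(1+0.1006)^2 + 16.8003/(1+0.1006)^3 + 215.4913/(1+0.1006)^3 = 196.7291

$196.73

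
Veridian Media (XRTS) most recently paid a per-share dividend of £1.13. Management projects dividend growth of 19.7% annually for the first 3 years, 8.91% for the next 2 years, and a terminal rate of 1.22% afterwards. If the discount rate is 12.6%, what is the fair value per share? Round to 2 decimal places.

Three-stage DDM. Project D₁…D_5; terminal Gordon value at t=5 with g = 0.0122; discount at r = 0.126.
D_1 = 1.3526
D_2 = 1.6191
D_3 = 1.9380
D_4 = 2.1107
D_5 = 2.2988
TV_5 = 2.3268/(0.126−0.0122) = 20.4466
P₀ = Σ Dₜ/(1+r)ᵗ + TV_5/(1+r)^5 = 17.7149

£17.71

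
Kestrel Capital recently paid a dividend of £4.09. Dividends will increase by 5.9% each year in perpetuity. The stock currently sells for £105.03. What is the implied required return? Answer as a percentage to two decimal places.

10.02%

Rearranging the constant-growth DDM: r = D₁/P₀ + g.
D₁ = 4.09 × (1 + 0.059) = 4.3313.
r = 4.3313 / 105.03 + 0.059 = 0.04124 + 0.059 = 0.10024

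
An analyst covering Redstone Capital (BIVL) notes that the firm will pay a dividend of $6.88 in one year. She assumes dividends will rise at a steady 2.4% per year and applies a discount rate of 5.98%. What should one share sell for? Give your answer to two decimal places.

Gordon growth model: P₀ = D₁/(r − g), with D₁ = 6.88 given directly.
P₀ = 6.8800 / (0.0598 − 0.024) = 6.8800 / 0.0358 = 192.1788

$192.18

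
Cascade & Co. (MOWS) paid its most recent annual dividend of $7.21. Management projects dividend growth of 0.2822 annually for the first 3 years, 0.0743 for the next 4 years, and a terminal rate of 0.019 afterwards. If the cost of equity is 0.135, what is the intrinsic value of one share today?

Three-stage DDM. Project D₁…D_7; terminal Gordon value at t=7 with g = 0.019; discount at r = 0.135.
D_1 = 9.2447
D_2 = 11.8535
D_3 = 15.1986
D_4 = 16.3278
D_5 = 17.5410
D_6 = 18.8443
D_7 = 20.2444
TV_7 = 20.6290/(0.135−0.019) = 177.8366
P₀ = Σ Dₜ/(1+r)ᵗ + TV_7/(1+r)^7 = 137.3416

$137.34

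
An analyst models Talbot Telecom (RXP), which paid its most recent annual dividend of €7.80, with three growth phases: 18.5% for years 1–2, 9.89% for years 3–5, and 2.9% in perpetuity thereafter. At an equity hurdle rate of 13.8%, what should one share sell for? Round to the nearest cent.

Three-stage DDM. Project D₁…D_5; terminal Gordon value at t=5 with g = 0.029; discount at r = 0.138.
D_1 = 9.2430
D_2 = 10.9530
D_3 = 12.0362
D_4 = 13.2266
D_5 = 14.5347
TV_5 = 14.9562/(0.138−0.029) = 137.2128
P₀ = Σ Dₜ/(1+r)ᵗ + TV_5/(1+r)^5 = 112.1410

€112.14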